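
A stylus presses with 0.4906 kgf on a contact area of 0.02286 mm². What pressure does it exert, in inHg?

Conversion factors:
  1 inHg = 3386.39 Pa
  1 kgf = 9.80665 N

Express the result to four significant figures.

6.215×10⁴ inHg

0.4906 kgf × 9.80665 → 4.81114 N
0.02286 mm² × 10⁻⁶ → 2.286×10⁻⁸ m²
P = F / A = 4.81114 N / 2.286×10⁻⁸ m² = 2.10461×10⁸ Pa
2.10461×10⁸ Pa ÷ (3386.39 Pa/inHg) = 62149.1 inHg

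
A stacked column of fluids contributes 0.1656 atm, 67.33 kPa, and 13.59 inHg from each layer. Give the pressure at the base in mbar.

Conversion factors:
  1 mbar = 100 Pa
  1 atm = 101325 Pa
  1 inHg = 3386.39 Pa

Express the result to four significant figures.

0.1656 atm × 101325 → 16779.4 Pa
67.33 kPa × 1000 → 67330 Pa
13.59 inHg × 3386.39 → 46021 Pa
Total: 16779.4 + 67330 + 46021 = 130130 Pa
In mbar: 130130 / 100 = 1301.3 mbar

1301 mbar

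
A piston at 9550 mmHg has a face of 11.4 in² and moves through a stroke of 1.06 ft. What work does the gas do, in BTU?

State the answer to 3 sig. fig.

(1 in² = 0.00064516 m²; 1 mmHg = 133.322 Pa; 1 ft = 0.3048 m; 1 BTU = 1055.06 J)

2.87 BTU

9550 mmHg → 1.27323×10⁶ Pa
11.4 in² → 0.00735482 m²
F = P × A = 1.27323×10⁶ × 0.00735482 = 9364.38 N
1.06 ft → 0.323088 m
W = F × d = 9364.38 × 0.323088 = 3025.52 J
In BTU: 3025.52 / 1055.06 = 2.86763 BTU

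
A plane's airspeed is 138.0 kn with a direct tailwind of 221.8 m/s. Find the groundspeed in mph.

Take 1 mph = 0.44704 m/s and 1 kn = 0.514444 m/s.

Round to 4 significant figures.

655.0 mph

138.0 kn × 0.514444 → 70.9933 m/s
221.8 m/s (already m/s)
Combined: 70.9933 + 221.8 = 292.793 m/s
In mph: 292.793 / 0.44704 = 654.959 mph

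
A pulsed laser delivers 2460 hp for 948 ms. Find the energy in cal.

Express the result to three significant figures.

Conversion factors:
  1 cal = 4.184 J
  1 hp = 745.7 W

4.16×10⁵ cal

2460 hp × 745.7 = 1.83442×10⁶ W
948 ms × 0.001 = 0.948 s
E = P × t = 1.83442×10⁶ W × 0.948 s = 1.73903×10⁶ J
1.73903×10⁶ J ÷ (4.184 J/cal) = 415638 cal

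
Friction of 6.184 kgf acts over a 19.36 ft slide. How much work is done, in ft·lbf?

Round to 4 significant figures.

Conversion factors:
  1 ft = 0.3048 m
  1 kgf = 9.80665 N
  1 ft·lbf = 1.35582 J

263.9 ft·lbf

6.184 kgf × 9.80665 → 60.6443 N
19.36 ft × 0.3048 → 5.90093 m
W = F × d = 60.6443 N × 5.90093 m = 357.858 J
357.858 J ÷ (1.35582 J/ft·lbf) = 263.942 ft·lbf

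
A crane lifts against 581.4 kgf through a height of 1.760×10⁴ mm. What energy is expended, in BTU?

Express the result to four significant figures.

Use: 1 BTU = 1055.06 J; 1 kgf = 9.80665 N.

581.4 kgf × 9.80665 → 5701.59 N
1.760×10⁴ mm × 0.001 → 17.6 m
W = F × d = 5701.59 N × 17.6 m = 100348 J
100348 J ÷ (1055.06 J/BTU) = 95.1112 BTU

95.11 BTU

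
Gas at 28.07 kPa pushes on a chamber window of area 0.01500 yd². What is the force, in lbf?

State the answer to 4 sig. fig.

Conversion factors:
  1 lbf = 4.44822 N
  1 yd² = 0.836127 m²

28.07 kPa × 1000 → 28070 Pa
0.01500 yd² × 0.836127 → 0.0125419 m²
F = P × A = 28070 Pa × 0.0125419 m² = 352.051 N
352.051 N ÷ (4.44822 N/lbf) = 79.1442 lbf

79.14 lbf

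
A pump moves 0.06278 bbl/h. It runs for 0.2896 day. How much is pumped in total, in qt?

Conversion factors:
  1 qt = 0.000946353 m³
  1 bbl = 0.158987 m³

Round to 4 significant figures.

73.31 qt

0.06278 bbl/h → 2.77256×10⁻⁶ m³/s
0.2896 day → 25021.4 s
V = Q × t = 2.77256×10⁻⁶ × 25021.4 = 0.0693733 m³
In qt: 0.0693733 / 0.000946353 = 73.3059 qt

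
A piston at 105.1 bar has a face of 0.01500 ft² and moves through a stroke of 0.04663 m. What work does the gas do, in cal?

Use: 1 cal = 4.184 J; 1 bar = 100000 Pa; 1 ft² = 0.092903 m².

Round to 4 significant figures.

105.1 bar → 1.051×10⁷ Pa
0.01500 ft² → 0.00139354 m²
F = P × A = 1.051×10⁷ × 0.00139354 = 14646.1 N
W = F × d = 14646.1 × 0.04663 = 682.948 J
In cal: 682.948 / 4.184 = 163.228 cal

163.2 cal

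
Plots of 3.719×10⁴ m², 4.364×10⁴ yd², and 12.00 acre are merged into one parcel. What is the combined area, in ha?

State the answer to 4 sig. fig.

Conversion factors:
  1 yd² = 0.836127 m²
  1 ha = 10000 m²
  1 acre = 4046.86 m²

12.22 ha

3.719×10⁴ m² (already m²)
4.364×10⁴ yd² × 0.836127 = 36488.6 m²
12.00 acre × 4046.86 = 48562.3 m²
Total: 37190 + 36488.6 + 48562.3 = 122241 m²
In ha: 122241 / 10000 = 12.2241 ha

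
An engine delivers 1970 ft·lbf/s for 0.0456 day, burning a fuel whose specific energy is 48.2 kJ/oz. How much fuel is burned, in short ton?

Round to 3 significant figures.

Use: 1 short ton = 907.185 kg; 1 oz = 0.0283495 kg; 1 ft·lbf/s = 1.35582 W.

1970 ft·lbf/s → 2670.97 W
0.0456 day → 3939.84 s
E = P × t = 2670.97 × 3939.84 = 1.05232×10⁷ J
48.2 kJ/oz → 1.70021×10⁶ J/kg
m = E / e_s = 1.05232×10⁷ / 1.70021×10⁶ = 6.18935 kg
In short ton: 6.18935 / 907.185 = 0.00682259 short ton

0.00682 short ton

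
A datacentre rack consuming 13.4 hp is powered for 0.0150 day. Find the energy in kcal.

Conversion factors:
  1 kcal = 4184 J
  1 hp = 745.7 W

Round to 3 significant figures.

3100 kcal

13.4 hp × 745.7 → 9992.38 W
0.0150 day × 86400 → 1296 s
E = P × t = 9992.38 W × 1296 s = 1.29501×10⁷ J
1.29501×10⁷ J ÷ (4184 J/kcal) = 3095.15 kcal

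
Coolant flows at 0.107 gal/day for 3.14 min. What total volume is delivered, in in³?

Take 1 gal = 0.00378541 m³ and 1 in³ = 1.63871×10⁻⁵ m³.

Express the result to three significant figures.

0.107 gal/day → 4.68795×10⁻⁹ m³/s
3.14 min → 188.4 s
V = Q × t = 4.68795×10⁻⁹ × 188.4 = 8.8321×10⁻⁷ m³
In in³: 8.8321×10⁻⁷ / 1.63871×10⁻⁵ = 0.0538967 in³

0.0539 in³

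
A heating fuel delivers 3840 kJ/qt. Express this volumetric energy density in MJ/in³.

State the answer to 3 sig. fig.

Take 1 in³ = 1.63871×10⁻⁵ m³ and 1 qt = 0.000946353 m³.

0.0665 MJ/in³

3840 kJ/qt × 1000 J/kJ ÷ 0.000946353 m³/qt = 4.05768×10⁹ J/m³
4.05768×10⁹ J/m³ ÷ 1000000 J/MJ × 1.63871×10⁻⁵ m³/in³ = 0.0664936 MJ/in³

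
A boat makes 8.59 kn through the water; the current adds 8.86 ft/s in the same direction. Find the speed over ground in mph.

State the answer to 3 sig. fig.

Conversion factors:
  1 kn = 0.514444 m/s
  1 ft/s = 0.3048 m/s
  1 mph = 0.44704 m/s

8.59 kn × 0.514444 = 4.41907 m/s
8.86 ft/s × 0.3048 = 2.70053 m/s
Combined: 4.41907 + 2.70053 = 7.1196 m/s
In mph: 7.1196 / 0.44704 = 15.9261 mph

15.9 mph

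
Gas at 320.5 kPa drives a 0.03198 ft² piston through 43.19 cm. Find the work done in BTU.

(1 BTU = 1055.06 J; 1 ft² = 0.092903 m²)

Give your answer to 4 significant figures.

320.5 kPa → 320500 Pa
0.03198 ft² → 0.00297104 m²
F = P × A = 320500 × 0.00297104 = 952.218 N
43.19 cm → 0.4319 m
W = F × d = 952.218 × 0.4319 = 411.263 J
In BTU: 411.263 / 1055.06 = 0.389801 BTU

0.3898 BTU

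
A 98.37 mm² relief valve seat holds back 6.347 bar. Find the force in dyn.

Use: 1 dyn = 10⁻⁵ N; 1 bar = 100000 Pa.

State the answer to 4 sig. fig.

6.244×10⁶ dyn

6.347 bar × 100000 = 634700 Pa
98.37 mm² × 10⁻⁶ = 9.837×10⁻⁵ m²
F = P × A = 634700 Pa × 9.837×10⁻⁵ m² = 62.4354 N
62.4354 N ÷ (10⁻⁵ N/dyn) = 6.24354×10⁶ dyn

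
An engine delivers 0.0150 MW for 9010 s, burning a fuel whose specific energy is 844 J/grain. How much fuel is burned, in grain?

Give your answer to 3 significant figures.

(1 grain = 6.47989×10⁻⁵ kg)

1.60×10⁵ grain

0.0150 MW → 15000 W
E = P × t = 15000 × 9010 = 1.3515×10⁸ J
844 J/grain → 1.30249×10⁷ J/kg
m = E / e_s = 1.3515×10⁸ / 1.30249×10⁷ = 10.3763 kg
In grain: 10.3763 / 6.47989×10⁻⁵ = 160131 grain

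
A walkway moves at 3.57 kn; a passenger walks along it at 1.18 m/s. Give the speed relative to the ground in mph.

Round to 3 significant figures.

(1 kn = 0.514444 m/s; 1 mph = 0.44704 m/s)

6.75 mph

3.57 kn × 0.514444 = 1.83657 m/s
1.18 m/s (already m/s)
Total: 1.83657 + 1.18 = 3.01657 m/s
In mph: 3.01657 / 0.44704 = 6.74787 mph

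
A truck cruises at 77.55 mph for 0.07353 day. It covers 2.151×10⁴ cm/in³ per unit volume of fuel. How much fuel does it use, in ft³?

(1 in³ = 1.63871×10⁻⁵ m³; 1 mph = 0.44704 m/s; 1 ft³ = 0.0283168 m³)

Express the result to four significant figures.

0.5925 ft³

77.55 mph → 34.668 m/s
0.07353 day → 6352.99 s
d = v × t = 34.668 × 6352.99 = 220245 m
2.151×10⁴ cm/in³ → 1.31262×10⁷ m/m³
V = d / (distance per unit fuel) = 220245 / 1.31262×10⁷ = 0.016779 m³
In ft³: 0.016779 / 0.0283168 = 0.592546 ft³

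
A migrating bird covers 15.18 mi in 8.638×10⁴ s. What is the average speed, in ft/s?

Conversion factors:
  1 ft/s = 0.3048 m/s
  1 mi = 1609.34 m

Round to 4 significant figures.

0.9279 ft/s

15.18 mi × 1609.34 → 24429.8 m
v = d / t = 24429.8 m / 86380 s = 0.282818 m/s
0.282818 m/s ÷ (0.3048 m/s/ft/s) = 0.927881 ft/s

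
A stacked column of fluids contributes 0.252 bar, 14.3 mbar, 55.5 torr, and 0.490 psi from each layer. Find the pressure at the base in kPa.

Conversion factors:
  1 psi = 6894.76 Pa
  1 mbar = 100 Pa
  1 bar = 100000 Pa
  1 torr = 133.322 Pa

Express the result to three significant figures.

0.252 bar × 100000 → 25200 Pa
14.3 mbar × 100 → 1430 Pa
55.5 torr × 133.322 → 7399.37 Pa
0.490 psi × 6894.76 → 3378.43 Pa
Combined: 25200 + 1430 + 7399.37 + 3378.43 = 37407.8 Pa
In kPa: 37407.8 / 1000 = 37.4078 kPa

37.4 kPa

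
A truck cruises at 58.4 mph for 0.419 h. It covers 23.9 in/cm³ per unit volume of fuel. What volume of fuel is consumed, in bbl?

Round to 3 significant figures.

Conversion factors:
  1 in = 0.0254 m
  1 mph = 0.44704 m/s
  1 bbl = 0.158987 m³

58.4 mph → 26.1071 m/s
0.419 h → 1508.4 s
d = v × t = 26.1071 × 1508.4 = 39379.9 m
23.9 in/cm³ → 607060 m/m³
V = d / (distance per unit fuel) = 39379.9 / 607060 = 0.0648699 m³
In bbl: 0.0648699 / 0.158987 = 0.40802 bbl

0.408 bbl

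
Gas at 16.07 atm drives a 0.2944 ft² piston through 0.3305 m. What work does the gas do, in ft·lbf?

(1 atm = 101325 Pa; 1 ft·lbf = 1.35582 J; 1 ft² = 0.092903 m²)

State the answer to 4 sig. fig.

16.07 atm → 1.62829×10⁶ Pa
0.2944 ft² → 0.0273506 m²
F = P × A = 1.62829×10⁶ × 0.0273506 = 44534.7 N
W = F × d = 44534.7 × 0.3305 = 14718.7 J
In ft·lbf: 14718.7 / 1.35582 = 10855.9 ft·lbf

1.086×10⁴ ft·lbf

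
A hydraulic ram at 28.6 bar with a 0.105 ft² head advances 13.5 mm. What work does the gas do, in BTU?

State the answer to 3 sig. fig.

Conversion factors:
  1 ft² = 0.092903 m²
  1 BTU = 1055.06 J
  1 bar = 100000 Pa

0.357 BTU

28.6 bar → 2.86×10⁶ Pa
0.105 ft² → 0.00975482 m²
F = P × A = 2.86×10⁶ × 0.00975482 = 27898.8 N
13.5 mm → 0.0135 m
W = F × d = 27898.8 × 0.0135 = 376.634 J
In BTU: 376.634 / 1055.06 = 0.356979 BTU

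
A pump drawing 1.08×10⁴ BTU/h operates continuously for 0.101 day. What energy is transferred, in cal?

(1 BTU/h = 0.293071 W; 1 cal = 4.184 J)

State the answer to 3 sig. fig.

1.08×10⁴ BTU/h × 0.293071 = 3165.17 W
0.101 day × 86400 = 8726.4 s
E = P × t = 3165.17 W × 8726.4 s = 2.76205×10⁷ J
2.76205×10⁷ J ÷ (4.184 J/cal) = 6.60146×10⁶ cal

6.60×10⁶ cal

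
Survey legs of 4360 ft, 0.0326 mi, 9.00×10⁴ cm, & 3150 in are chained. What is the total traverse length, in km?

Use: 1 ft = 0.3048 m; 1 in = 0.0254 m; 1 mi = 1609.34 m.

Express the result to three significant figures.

4360 ft × 0.3048 = 1328.93 m
0.0326 mi × 1609.34 = 52.4645 m
9.00×10⁴ cm × 0.01 = 900 m
3150 in × 0.0254 = 80.01 m
Combined: 1328.93 + 52.4645 + 900 + 80.01 = 2361.4 m
In km: 2361.4 / 1000 = 2.3614 km

2.36 km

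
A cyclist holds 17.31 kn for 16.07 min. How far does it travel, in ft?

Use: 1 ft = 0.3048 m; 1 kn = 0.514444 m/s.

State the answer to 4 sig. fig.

17.31 kn × 0.514444 → 8.90503 m/s
16.07 min × 60 → 964.2 s
d = v × t = 8.90503 m/s × 964.2 s = 8586.23 m
8586.23 m ÷ (0.3048 m/ft) = 28170 ft

2.817×10⁴ ft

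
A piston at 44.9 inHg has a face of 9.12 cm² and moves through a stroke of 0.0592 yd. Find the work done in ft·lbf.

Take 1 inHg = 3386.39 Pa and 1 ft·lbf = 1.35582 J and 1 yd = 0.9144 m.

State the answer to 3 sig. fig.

5.54 ft·lbf

44.9 inHg → 152049 Pa
9.12 cm² → 9.12×10⁻⁴ m²
F = P × A = 152049 × 9.12×10⁻⁴ = 138.669 N
0.0592 yd → 0.0541325 m
W = F × d = 138.669 × 0.0541325 = 7.5065 J
In ft·lbf: 7.5065 / 1.35582 = 5.5365 ft·lbf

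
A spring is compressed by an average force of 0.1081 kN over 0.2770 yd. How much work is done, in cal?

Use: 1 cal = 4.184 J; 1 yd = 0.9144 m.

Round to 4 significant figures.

6.544 cal

0.1081 kN × 1000 → 108.1 N
0.2770 yd × 0.9144 → 0.253289 m
W = F × d = 108.1 N × 0.253289 m = 27.3805 J
27.3805 J ÷ (4.184 J/cal) = 6.5441 cal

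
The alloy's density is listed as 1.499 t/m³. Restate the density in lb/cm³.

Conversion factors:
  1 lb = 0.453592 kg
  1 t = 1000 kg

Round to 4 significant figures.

1.499 t/m³ × 1000 kg/t = 1499 kg/m³
1499 kg/m³ ÷ 0.453592 kg/lb × 10⁻⁶ m³/cm³ = 0.00330473 lb/cm³

0.003305 lb/cm³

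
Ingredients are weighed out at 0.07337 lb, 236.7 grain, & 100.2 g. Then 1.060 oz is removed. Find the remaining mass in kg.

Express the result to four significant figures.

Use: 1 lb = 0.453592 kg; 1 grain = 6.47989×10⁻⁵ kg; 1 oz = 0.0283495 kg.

0.1188 kg

0.07337 lb × 0.453592 = 0.03328 kg
236.7 grain × 6.47989×10⁻⁵ = 0.0153379 kg
100.2 g × 0.001 = 0.1002 kg
1.060 oz × 0.0283495 = 0.0300505 kg
Sum: 0.03328 + 0.0153379 + 0.1002 − 0.0300505 = 0.118767 kg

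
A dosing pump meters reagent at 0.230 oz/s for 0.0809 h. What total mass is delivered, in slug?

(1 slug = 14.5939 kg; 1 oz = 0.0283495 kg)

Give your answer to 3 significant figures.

0.130 slug

0.230 oz/s → 0.00652038 kg/s
0.0809 h → 291.24 s
m = ṁ × t = 0.00652038 × 291.24 = 1.899 kg
In slug: 1.899 / 14.5939 = 0.130123 slug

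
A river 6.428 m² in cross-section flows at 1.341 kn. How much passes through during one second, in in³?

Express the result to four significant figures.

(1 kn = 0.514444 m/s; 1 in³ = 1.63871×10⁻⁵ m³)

2.706×10⁵ in³

1.341 kn × 0.514444 = 0.689869 m/s
V = v × A × t = 0.689869 m/s × 6.428 m² × 1 s = 4.43448 m³
4.43448 m³ ÷ (1.63871×10⁻⁵ m³/in³) = 270608 in³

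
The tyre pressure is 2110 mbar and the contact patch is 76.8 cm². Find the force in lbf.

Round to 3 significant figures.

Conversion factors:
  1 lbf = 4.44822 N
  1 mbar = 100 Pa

364 lbf

2110 mbar × 100 → 211000 Pa
76.8 cm² × 0.0001 → 0.00768 m²
F = P × A = 211000 Pa × 0.00768 m² = 1620.48 N
1620.48 N ÷ (4.44822 N/lbf) = 364.299 lbf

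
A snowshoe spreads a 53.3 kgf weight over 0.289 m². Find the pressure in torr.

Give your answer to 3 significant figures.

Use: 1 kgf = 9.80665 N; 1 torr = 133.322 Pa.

53.3 kgf × 9.80665 = 522.694 N
P = F / A = 522.694 N / 0.289 m² = 1808.63 Pa
1808.63 Pa ÷ (133.322 Pa/torr) = 13.5659 torr

13.6 torr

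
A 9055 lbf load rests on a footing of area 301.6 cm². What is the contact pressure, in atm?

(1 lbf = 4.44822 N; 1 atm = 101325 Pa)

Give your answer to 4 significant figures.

9055 lbf × 4.44822 = 40278.6 N
301.6 cm² × 0.0001 = 0.03016 m²
P = F / A = 40278.6 N / 0.03016 m² = 1.3355×10⁶ Pa
1.3355×10⁶ Pa ÷ (101325 Pa/atm) = 13.1804 atm

13.18 atm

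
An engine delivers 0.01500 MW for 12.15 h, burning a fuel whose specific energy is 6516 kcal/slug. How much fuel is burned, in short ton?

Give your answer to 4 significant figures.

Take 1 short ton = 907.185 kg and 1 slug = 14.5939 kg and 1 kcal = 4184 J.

0.3871 short ton

0.01500 MW → 15000 W
12.15 h → 43740 s
E = P × t = 15000 × 43740 = 6.561×10⁸ J
6516 kcal/slug → 1.86811×10⁶ J/kg
m = E / e_s = 6.561×10⁸ / 1.86811×10⁶ = 351.211 kg
In short ton: 351.211 / 907.185 = 0.387144 short ton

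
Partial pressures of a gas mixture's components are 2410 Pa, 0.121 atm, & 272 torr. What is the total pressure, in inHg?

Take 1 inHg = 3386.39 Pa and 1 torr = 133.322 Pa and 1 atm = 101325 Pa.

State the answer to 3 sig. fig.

2410 Pa (already Pa)
0.121 atm × 101325 → 12260.3 Pa
272 torr × 133.322 → 36263.6 Pa
Sum: 2410 + 12260.3 + 36263.6 = 50933.9 Pa
In inHg: 50933.9 / 3386.39 = 15.0408 inHg

15.0 inHg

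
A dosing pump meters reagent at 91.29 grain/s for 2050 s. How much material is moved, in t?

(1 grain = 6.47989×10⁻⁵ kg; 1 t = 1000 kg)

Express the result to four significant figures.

91.29 grain/s → 0.00591549 kg/s
m = ṁ × t = 0.00591549 × 2050 = 12.1268 kg
In t: 12.1268 / 1000 = 0.0121268 t

0.01213 t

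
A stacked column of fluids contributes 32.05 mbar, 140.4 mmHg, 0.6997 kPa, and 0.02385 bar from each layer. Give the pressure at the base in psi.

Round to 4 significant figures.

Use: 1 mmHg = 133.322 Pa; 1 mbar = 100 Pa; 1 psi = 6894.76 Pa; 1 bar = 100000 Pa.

32.05 mbar × 100 = 3205 Pa
140.4 mmHg × 133.322 = 18718.4 Pa
0.6997 kPa × 1000 = 699.7 Pa
0.02385 bar × 100000 = 2385 Pa
Combined: 3205 + 18718.4 + 699.7 + 2385 = 25008.1 Pa
In psi: 25008.1 / 6894.76 = 3.62712 psi

3.627 psi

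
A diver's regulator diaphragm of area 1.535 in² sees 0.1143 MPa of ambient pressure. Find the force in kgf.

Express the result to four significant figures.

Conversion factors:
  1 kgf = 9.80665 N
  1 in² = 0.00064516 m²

0.1143 MPa × 1000000 → 114300 Pa
1.535 in² × 0.00064516 → 9.90321×10⁻⁴ m²
F = P × A = 114300 Pa × 9.90321×10⁻⁴ m² = 113.194 N
113.194 N ÷ (9.80665 N/kgf) = 11.5426 kgf

11.54 kgf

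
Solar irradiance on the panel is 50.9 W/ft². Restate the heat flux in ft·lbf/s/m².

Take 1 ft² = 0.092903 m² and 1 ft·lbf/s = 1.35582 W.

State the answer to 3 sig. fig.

50.9 W/ft² ÷ 0.092903 m²/ft² = 547.883 W/m²
547.883 W/m² ÷ 1.35582 W/ft·lbf/s = 404.097 ft·lbf/s/m²

404 ft·lbf/s/m²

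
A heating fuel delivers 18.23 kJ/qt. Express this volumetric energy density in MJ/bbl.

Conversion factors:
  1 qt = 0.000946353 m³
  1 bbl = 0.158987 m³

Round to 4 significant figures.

18.23 kJ/qt × 1000 J/kJ ÷ 0.000946353 m³/qt = 1.92634×10⁷ J/m³
1.92634×10⁷ J/m³ ÷ 1000000 J/MJ × 0.158987 m³/bbl = 3.06263 MJ/bbl

3.063 MJ/bbl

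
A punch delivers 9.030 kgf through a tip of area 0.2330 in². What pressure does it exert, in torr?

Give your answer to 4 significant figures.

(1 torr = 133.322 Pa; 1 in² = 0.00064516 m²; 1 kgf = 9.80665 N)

9.030 kgf × 9.80665 = 88.554 N
0.2330 in² × 0.00064516 = 1.50322×10⁻⁴ m²
P = F / A = 88.554 N / 1.50322×10⁻⁴ m² = 589095 Pa
589095 Pa ÷ (133.322 Pa/torr) = 4418.59 torr

4419 torr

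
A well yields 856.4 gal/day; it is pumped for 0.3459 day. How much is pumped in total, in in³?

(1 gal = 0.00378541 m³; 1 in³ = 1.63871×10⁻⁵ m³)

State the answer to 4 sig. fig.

6.843×10⁴ in³

856.4 gal/day → 3.75211×10⁻⁵ m³/s
0.3459 day → 29885.8 s
V = Q × t = 3.75211×10⁻⁵ × 29885.8 = 1.12135 m³
In in³: 1.12135 / 1.63871×10⁻⁵ = 68428.8 in³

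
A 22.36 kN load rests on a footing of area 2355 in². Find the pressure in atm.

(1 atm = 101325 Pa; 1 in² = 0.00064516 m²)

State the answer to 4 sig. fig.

0.1452 atm

22.36 kN × 1000 → 22360 N
2355 in² × 0.00064516 → 1.51935 m²
P = F / A = 22360 N / 1.51935 m² = 14716.8 Pa
14716.8 Pa ÷ (101325 Pa/atm) = 0.145244 atm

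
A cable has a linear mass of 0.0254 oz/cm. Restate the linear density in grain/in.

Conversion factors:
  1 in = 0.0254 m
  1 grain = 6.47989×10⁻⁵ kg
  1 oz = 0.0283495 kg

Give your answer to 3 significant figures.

0.0254 oz/cm × 0.0283495 kg/oz ÷ 0.01 m/cm = 0.0720077 kg/m
0.0720077 kg/m ÷ 6.47989×10⁻⁵ kg/grain × 0.0254 m/in = 28.2257 grain/in

28.2 grain/in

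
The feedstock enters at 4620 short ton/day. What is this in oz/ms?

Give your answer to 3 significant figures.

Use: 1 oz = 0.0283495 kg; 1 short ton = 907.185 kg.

4620 short ton/day × 907.185 kg/short ton ÷ 86400 s/day = 48.5092 kg/s
48.5092 kg/s ÷ 0.0283495 kg/oz × 0.001 s/ms = 1.71111 oz/ms

1.71 oz/ms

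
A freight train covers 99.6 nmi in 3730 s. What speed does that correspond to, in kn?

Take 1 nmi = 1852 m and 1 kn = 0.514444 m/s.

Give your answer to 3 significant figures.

96.1 kn

99.6 nmi × 1852 = 184459 m
v = d / t = 184459 m / 3730 s = 49.4528 m/s
49.4528 m/s ÷ (0.514444 m/s/kn) = 96.1286 kn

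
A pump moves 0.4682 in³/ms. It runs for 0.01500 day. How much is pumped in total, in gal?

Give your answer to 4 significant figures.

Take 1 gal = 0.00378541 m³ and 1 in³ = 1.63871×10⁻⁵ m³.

0.4682 in³/ms → 0.00767244 m³/s
0.01500 day → 1296 s
V = Q × t = 0.00767244 × 1296 = 9.94348 m³
In gal: 9.94348 / 0.00378541 = 2626.79 gal

2627 gal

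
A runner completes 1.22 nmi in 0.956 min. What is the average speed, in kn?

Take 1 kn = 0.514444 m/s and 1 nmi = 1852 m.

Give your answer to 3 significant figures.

1.22 nmi × 1852 → 2259.44 m
0.956 min × 60 → 57.36 s
v = d / t = 2259.44 m / 57.36 s = 39.3905 m/s
39.3905 m/s ÷ (0.514444 m/s/kn) = 76.5691 kn

76.6 kn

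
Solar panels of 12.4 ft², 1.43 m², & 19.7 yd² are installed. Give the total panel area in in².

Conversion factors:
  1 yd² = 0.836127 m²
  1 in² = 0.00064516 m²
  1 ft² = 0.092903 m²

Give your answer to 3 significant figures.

2.95×10⁴ in²

12.4 ft² × 0.092903 = 1.152 m²
1.43 m² (already m²)
19.7 yd² × 0.836127 = 16.4717 m²
Combined: 1.152 + 1.43 + 16.4717 = 19.0537 m²
In in²: 19.0537 / 0.00064516 = 29533.3 in²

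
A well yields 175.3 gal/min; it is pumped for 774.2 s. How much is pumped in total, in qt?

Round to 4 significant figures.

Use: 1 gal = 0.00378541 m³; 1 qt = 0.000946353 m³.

9048 qt

175.3 gal/min → 0.0110597 m³/s
V = Q × t = 0.0110597 × 774.2 = 8.56242 m³
In qt: 8.56242 / 0.000946353 = 9047.81 qt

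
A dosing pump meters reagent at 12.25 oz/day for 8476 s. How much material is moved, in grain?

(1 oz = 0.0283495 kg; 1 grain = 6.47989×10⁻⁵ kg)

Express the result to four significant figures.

12.25 oz/day → 4.01946×10⁻⁶ kg/s
m = ṁ × t = 4.01946×10⁻⁶ × 8476 = 0.0340689 kg
In grain: 0.0340689 / 6.47989×10⁻⁵ = 525.764 grain

525.8 grain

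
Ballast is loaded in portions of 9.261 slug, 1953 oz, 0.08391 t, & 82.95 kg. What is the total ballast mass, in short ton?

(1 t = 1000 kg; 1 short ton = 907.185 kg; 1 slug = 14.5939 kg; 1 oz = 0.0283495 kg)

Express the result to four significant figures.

9.261 slug × 14.5939 = 135.154 kg
1953 oz × 0.0283495 = 55.3666 kg
0.08391 t × 1000 = 83.91 kg
82.95 kg (already kg)
Sum: 135.154 + 55.3666 + 83.91 + 82.95 = 357.381 kg
In short ton: 357.381 / 907.185 = 0.393945 short ton

0.3939 short ton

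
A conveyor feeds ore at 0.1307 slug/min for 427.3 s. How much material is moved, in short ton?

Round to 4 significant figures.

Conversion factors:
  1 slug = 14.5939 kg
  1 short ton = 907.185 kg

0.1307 slug/min → 0.0317904 kg/s
m = ṁ × t = 0.0317904 × 427.3 = 13.584 kg
In short ton: 13.584 / 907.185 = 0.0149738 short ton

0.01497 short ton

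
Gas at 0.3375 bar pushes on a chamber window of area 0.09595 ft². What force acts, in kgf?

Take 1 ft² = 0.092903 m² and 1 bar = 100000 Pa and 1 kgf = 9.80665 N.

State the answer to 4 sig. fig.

0.3375 bar × 100000 = 33750 Pa
0.09595 ft² × 0.092903 = 0.00891404 m²
F = P × A = 33750 Pa × 0.00891404 m² = 300.849 N
300.849 N ÷ (9.80665 N/kgf) = 30.6781 kgf

30.68 kgf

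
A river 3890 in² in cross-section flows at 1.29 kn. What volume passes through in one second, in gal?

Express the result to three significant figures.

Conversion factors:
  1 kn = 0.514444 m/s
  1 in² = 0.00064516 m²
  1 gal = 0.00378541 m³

1.29 kn × 0.514444 = 0.663633 m/s
3890 in² × 0.00064516 = 2.50967 m²
V = v × A × t = 0.663633 m/s × 2.50967 m² × 1 s = 1.6655 m³
1.6655 m³ ÷ (0.00378541 m³/gal) = 439.979 gal

440 gal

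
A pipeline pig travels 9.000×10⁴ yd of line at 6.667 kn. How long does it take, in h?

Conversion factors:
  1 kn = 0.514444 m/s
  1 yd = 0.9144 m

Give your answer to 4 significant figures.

6.665 h

9.000×10⁴ yd × 0.9144 = 82296 m
6.667 kn × 0.514444 = 3.4298 m/s
t = d / v = 82296 m / 3.4298 m/s = 23994.4 s
23994.4 s ÷ (3600 s/h) = 6.66511 h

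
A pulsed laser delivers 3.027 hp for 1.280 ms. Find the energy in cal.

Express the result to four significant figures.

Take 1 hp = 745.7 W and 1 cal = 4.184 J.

0.6905 cal

3.027 hp × 745.7 → 2257.23 W
1.280 ms × 0.001 → 0.00128 s
E = P × t = 2257.23 W × 0.00128 s = 2.88925 J
2.88925 J ÷ (4.184 J/cal) = 0.690547 cal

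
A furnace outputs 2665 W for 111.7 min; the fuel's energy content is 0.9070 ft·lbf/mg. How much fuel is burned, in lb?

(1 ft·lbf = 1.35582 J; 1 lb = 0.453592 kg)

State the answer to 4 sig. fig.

111.7 min → 6702 s
E = P × t = 2665 × 6702 = 1.78608×10⁷ J
0.9070 ft·lbf/mg → 1.22973×10⁶ J/kg
m = E / e_s = 1.78608×10⁷ / 1.22973×10⁶ = 14.5242 kg
In lb: 14.5242 / 0.453592 = 32.0204 lb

32.02 lb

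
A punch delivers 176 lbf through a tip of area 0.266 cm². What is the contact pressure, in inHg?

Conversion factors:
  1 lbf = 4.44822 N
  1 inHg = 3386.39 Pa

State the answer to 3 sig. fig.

176 lbf × 4.44822 = 782.887 N
0.266 cm² × 0.0001 = 2.66×10⁻⁵ m²
P = F / A = 782.887 N / 2.66×10⁻⁵ m² = 2.94318×10⁷ Pa
2.94318×10⁷ Pa ÷ (3386.39 Pa/inHg) = 8691.2 inHg

8690 inHg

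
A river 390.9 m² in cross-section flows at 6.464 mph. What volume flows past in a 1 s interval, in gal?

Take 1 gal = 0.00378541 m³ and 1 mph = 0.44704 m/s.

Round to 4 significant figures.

6.464 mph × 0.44704 = 2.88967 m/s
V = v × A × t = 2.88967 m/s × 390.9 m² × 1 s = 1129.57 m³
1129.57 m³ ÷ (0.00378541 m³/gal) = 298401 gal

2.984×10⁵ gal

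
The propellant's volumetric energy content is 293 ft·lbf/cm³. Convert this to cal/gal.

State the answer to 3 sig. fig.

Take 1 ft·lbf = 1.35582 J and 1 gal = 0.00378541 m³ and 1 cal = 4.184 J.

293 ft·lbf/cm³ × 1.35582 J/ft·lbf ÷ 10⁻⁶ m³/cm³ = 3.97255×10⁸ J/m³
3.97255×10⁸ J/m³ ÷ 4.184 J/cal × 0.00378541 m³/gal = 359410 cal/gal

3.59×10⁵ cal/gal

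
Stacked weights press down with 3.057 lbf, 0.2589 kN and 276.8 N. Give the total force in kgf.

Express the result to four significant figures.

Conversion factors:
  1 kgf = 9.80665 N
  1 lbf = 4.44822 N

56.01 kgf

3.057 lbf × 4.44822 = 13.5982 N
0.2589 kN × 1000 = 258.9 N
276.8 N (already N)
Sum: 13.5982 + 258.9 + 276.8 = 549.298 N
In kgf: 549.298 / 9.80665 = 56.0128 kgf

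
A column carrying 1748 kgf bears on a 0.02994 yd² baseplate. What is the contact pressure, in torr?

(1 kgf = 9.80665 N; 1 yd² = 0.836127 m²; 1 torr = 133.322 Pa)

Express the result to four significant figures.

1748 kgf × 9.80665 = 17142 N
0.02994 yd² × 0.836127 = 0.0250336 m²
P = F / A = 17142 N / 0.0250336 m² = 684760 Pa
684760 Pa ÷ (133.322 Pa/torr) = 5136.14 torr

5136 torr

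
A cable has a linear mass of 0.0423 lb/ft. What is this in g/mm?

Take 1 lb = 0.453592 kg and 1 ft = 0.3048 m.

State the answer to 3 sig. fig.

0.0423 lb/ft × 0.453592 kg/lb ÷ 0.3048 m/ft = 0.0629493 kg/m
0.0629493 kg/m ÷ 0.001 kg/g × 0.001 m/mm = 0.0629493 g/mm

0.0629 g/mm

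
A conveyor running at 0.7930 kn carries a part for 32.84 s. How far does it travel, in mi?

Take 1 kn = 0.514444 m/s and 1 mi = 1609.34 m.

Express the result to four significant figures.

0.7930 kn × 0.514444 → 0.407954 m/s
d = v × t = 0.407954 m/s × 32.84 s = 13.3972 m
13.3972 m ÷ (1609.34 m/mi) = 0.00832465 mi

0.008325 mi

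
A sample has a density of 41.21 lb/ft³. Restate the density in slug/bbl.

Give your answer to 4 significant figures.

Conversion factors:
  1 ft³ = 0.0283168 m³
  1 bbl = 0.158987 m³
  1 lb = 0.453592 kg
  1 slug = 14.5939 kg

41.21 lb/ft³ × 0.453592 kg/lb ÷ 0.0283168 m³/ft³ = 660.121 kg/m³
660.121 kg/m³ ÷ 14.5939 kg/slug × 0.158987 m³/bbl = 7.19141 slug/bbl

7.191 slug/bbl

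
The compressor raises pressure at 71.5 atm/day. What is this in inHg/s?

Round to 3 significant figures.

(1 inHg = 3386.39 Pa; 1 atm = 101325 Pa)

0.0248 inHg/s

71.5 atm/day × 101325 Pa/atm ÷ 86400 s/day = 83.8511 Pa/s
83.8511 Pa/s ÷ 3386.39 Pa/inHg = 0.0247612 inHg/s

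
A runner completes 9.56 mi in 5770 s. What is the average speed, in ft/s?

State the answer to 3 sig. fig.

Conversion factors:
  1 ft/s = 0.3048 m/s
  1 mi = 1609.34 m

8.75 ft/s

9.56 mi × 1609.34 = 15385.3 m
v = d / t = 15385.3 m / 5770 s = 2.66643 m/s
2.66643 m/s ÷ (0.3048 m/s/ft/s) = 8.74813 ft/s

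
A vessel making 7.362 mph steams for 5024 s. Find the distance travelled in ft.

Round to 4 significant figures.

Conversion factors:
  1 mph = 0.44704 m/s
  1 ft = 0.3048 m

5.425×10⁴ ft

7.362 mph × 0.44704 = 3.29111 m/s
d = v × t = 3.29111 m/s × 5024 s = 16534.5 m
16534.5 m ÷ (0.3048 m/ft) = 54247 ft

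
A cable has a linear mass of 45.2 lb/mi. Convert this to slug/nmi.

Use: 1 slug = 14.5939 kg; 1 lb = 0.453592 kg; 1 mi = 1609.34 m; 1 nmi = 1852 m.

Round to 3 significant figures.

1.62 slug/nmi

45.2 lb/mi × 0.453592 kg/lb ÷ 1609.34 m/mi = 0.0127396 kg/m
0.0127396 kg/m ÷ 14.5939 kg/slug × 1852 m/nmi = 1.61668 slug/nmi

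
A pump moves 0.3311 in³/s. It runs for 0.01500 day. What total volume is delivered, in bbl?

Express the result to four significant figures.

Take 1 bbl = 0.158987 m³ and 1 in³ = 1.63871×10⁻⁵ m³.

0.3311 in³/s → 5.42577×10⁻⁶ m³/s
0.01500 day → 1296 s
V = Q × t = 5.42577×10⁻⁶ × 1296 = 0.0070318 m³
In bbl: 0.0070318 / 0.158987 = 0.0442288 bbl

0.04423 bbl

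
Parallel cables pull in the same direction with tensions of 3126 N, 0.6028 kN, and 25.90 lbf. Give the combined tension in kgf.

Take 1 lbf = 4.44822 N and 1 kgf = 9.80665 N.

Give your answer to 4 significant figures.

3126 N (already N)
0.6028 kN × 1000 → 602.8 N
25.90 lbf × 4.44822 → 115.209 N
Combined: 3126 + 602.8 + 115.209 = 3844.01 N
In kgf: 3844.01 / 9.80665 = 391.98 kgf

392.0 kgf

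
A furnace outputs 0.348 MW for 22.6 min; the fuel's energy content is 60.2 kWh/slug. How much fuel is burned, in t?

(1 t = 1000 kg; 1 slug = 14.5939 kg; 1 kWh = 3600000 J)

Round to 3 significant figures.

0.0318 t

0.348 MW → 348000 W
22.6 min → 1356 s
E = P × t = 348000 × 1356 = 4.71888×10⁸ J
60.2 kWh/slug → 1.485×10⁷ J/kg
m = E / e_s = 4.71888×10⁸ / 1.485×10⁷ = 31.777 kg
In t: 31.777 / 1000 = 0.031777 t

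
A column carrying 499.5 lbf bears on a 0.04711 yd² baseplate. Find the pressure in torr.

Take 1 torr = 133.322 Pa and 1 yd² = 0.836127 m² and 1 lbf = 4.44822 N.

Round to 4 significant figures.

423.1 torr

499.5 lbf × 4.44822 = 2221.89 N
0.04711 yd² × 0.836127 = 0.0393899 m²
P = F / A = 2221.89 N / 0.0393899 m² = 56407.6 Pa
56407.6 Pa ÷ (133.322 Pa/torr) = 423.093 torr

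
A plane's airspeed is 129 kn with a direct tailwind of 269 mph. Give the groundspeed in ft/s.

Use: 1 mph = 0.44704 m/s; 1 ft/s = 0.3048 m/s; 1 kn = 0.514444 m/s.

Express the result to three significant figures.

612 ft/s

129 kn × 0.514444 → 66.3633 m/s
269 mph × 0.44704 → 120.254 m/s
Combined: 66.3633 + 120.254 = 186.617 m/s
In ft/s: 186.617 / 0.3048 = 612.26 ft/s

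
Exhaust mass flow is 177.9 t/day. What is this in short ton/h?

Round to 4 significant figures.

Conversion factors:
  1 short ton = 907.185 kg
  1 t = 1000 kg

177.9 t/day × 1000 kg/t ÷ 86400 s/day = 2.05903 kg/s
2.05903 kg/s ÷ 907.185 kg/short ton × 3600 s/h = 8.17089 short ton/h

8.171 short ton/h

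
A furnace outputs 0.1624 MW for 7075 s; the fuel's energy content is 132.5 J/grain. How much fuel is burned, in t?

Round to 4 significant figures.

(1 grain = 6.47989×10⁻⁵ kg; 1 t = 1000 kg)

0.5619 t

0.1624 MW → 162400 W
E = P × t = 162400 × 7075 = 1.14898×10⁹ J
132.5 J/grain → 2.04479×10⁶ J/kg
m = E / e_s = 1.14898×10⁹ / 2.04479×10⁶ = 561.906 kg
In t: 561.906 / 1000 = 0.561906 t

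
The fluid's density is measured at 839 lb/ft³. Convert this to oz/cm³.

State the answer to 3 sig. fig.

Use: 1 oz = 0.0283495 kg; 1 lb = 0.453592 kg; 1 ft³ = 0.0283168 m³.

839 lb/ft³ × 0.453592 kg/lb ÷ 0.0283168 m³/ft³ = 13439.5 kg/m³
13439.5 kg/m³ ÷ 0.0283495 kg/oz × 10⁻⁶ m³/cm³ = 0.474065 oz/cm³

0.474 oz/cm³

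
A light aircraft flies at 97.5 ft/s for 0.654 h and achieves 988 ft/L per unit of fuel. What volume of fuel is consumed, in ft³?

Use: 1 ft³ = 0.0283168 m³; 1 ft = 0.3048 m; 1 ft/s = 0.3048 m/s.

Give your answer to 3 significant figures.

8.21 ft³

97.5 ft/s → 29.718 m/s
0.654 h → 2354.4 s
d = v × t = 29.718 × 2354.4 = 69968.1 m
988 ft/L → 301142 m/m³
V = d / (distance per unit fuel) = 69968.1 / 301142 = 0.232343 m³
In ft³: 0.232343 / 0.0283168 = 8.20513 ft³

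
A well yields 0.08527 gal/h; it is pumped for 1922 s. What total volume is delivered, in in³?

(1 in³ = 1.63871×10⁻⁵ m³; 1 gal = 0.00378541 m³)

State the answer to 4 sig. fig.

10.52 in³

0.08527 gal/h → 8.96616×10⁻⁸ m³/s
V = Q × t = 8.96616×10⁻⁸ × 1922 = 1.7233×10⁻⁴ m³
In in³: 1.7233×10⁻⁴ / 1.63871×10⁻⁵ = 10.5162 in³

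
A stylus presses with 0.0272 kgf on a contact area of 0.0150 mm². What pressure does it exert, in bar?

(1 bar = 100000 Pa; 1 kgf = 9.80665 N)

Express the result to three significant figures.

0.0272 kgf × 9.80665 → 0.266741 N
0.0150 mm² × 10⁻⁶ → 1.5×10⁻⁸ m²
P = F / A = 0.266741 N / 1.5×10⁻⁸ m² = 1.77827×10⁷ Pa
1.77827×10⁷ Pa ÷ (100000 Pa/bar) = 177.827 bar

178 bar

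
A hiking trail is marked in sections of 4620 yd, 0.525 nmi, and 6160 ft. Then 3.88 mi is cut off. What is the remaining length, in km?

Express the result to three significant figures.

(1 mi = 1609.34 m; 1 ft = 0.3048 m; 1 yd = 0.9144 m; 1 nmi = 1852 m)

0.830 km

4620 yd × 0.9144 = 4224.53 m
0.525 nmi × 1852 = 972.3 m
6160 ft × 0.3048 = 1877.57 m
3.88 mi × 1609.34 = 6244.24 m
Result: 4224.53 + 972.3 + 1877.57 − 6244.24 = 830.16 m
In km: 830.16 / 1000 = 0.83016 km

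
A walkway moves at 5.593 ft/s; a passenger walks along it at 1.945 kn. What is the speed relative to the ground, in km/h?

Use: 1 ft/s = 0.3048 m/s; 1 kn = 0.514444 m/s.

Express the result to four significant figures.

9.739 km/h

5.593 ft/s × 0.3048 → 1.70475 m/s
1.945 kn × 0.514444 → 1.00059 m/s
Sum: 1.70475 + 1.00059 = 2.70534 m/s
In km/h: 2.70534 / (1/3.6) = 9.73922 km/h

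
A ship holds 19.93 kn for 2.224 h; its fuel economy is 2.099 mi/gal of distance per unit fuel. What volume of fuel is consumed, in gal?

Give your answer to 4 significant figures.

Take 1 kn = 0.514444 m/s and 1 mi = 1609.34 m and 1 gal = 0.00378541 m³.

19.93 kn → 10.2529 m/s
2.224 h → 8006.4 s
d = v × t = 10.2529 × 8006.4 = 82088.8 m
2.099 mi/gal → 892375 m/m³
V = d / (distance per unit fuel) = 82088.8 / 892375 = 0.0919891 m³
In gal: 0.0919891 / 0.00378541 = 24.301 gal

24.30 gal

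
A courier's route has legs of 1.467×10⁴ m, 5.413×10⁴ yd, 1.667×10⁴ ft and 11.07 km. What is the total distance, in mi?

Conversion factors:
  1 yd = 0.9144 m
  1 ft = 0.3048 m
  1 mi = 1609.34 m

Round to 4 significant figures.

49.91 mi

1.467×10⁴ m (already m)
5.413×10⁴ yd × 0.9144 = 49496.5 m
1.667×10⁴ ft × 0.3048 = 5081.02 m
11.07 km × 1000 = 11070 m
Total: 14670 + 49496.5 + 5081.02 + 11070 = 80317.5 m
In mi: 80317.5 / 1609.34 = 49.9071 mi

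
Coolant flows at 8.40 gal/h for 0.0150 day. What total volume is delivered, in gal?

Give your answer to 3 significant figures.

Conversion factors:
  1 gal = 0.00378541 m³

8.40 gal/h → 8.83262×10⁻⁶ m³/s
0.0150 day → 1296 s
V = Q × t = 8.83262×10⁻⁶ × 1296 = 0.0114471 m³
In gal: 0.0114471 / 0.00378541 = 3.02401 gal

3.02 gal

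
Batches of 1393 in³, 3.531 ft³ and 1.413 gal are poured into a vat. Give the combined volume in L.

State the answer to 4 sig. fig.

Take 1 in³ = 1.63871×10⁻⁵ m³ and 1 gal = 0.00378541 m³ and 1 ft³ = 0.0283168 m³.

1393 in³ × 1.63871×10⁻⁵ = 0.0228272 m³
3.531 ft³ × 0.0283168 = 0.0999866 m³
1.413 gal × 0.00378541 = 0.00534878 m³
Combined: 0.0228272 + 0.0999866 + 0.00534878 = 0.128163 m³
In L: 0.128163 / 0.001 = 128.163 L

128.2 L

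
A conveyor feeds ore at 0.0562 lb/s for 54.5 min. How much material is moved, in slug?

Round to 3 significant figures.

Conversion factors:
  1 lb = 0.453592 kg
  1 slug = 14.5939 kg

5.71 slug

0.0562 lb/s → 0.0254919 kg/s
54.5 min → 3270 s
m = ṁ × t = 0.0254919 × 3270 = 83.3585 kg
In slug: 83.3585 / 14.5939 = 5.71187 slug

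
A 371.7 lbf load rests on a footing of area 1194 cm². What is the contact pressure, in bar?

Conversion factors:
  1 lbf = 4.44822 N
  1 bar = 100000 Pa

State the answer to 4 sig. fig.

0.1385 bar

371.7 lbf × 4.44822 = 1653.4 N
1194 cm² × 0.0001 = 0.1194 m²
P = F / A = 1653.4 N / 0.1194 m² = 13847.6 Pa
13847.6 Pa ÷ (100000 Pa/bar) = 0.138476 bar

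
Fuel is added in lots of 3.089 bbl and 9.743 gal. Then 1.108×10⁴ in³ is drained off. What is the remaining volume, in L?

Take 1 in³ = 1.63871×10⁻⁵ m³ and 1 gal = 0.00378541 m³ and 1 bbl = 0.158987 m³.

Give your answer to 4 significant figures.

346.4 L

3.089 bbl × 0.158987 → 0.491111 m³
9.743 gal × 0.00378541 → 0.0368812 m³
1.108×10⁴ in³ × 1.63871×10⁻⁵ → 0.181569 m³
Result: 0.491111 + 0.0368812 − 0.181569 = 0.346423 m³
In L: 0.346423 / 0.001 = 346.423 L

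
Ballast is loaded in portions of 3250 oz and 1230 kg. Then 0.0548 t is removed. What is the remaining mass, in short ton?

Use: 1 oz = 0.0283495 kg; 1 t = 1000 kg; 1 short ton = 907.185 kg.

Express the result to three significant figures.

3250 oz × 0.0283495 = 92.1359 kg
1230 kg (already kg)
0.0548 t × 1000 = 54.8 kg
Sum: 92.1359 + 1230 − 54.8 = 1267.34 kg
In short ton: 1267.34 / 907.185 = 1.397 short ton

1.40 short ton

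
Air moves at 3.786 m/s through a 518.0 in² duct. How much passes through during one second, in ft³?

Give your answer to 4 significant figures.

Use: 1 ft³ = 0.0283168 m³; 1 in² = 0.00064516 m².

518.0 in² × 0.00064516 = 0.334193 m²
V = v × A × t = 3.786 m/s × 0.334193 m² × 1 s = 1.26525 m³
1.26525 m³ ÷ (0.0283168 m³/ft³) = 44.682 ft³

44.68 ft³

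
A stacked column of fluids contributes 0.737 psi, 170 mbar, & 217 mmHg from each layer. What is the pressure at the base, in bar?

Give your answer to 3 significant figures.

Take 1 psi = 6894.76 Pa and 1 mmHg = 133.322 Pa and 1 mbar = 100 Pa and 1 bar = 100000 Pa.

0.737 psi × 6894.76 → 5081.44 Pa
170 mbar × 100 → 17000 Pa
217 mmHg × 133.322 → 28930.9 Pa
Sum: 5081.44 + 17000 + 28930.9 = 51012.3 Pa
In bar: 51012.3 / 100000 = 0.510123 bar

0.510 bar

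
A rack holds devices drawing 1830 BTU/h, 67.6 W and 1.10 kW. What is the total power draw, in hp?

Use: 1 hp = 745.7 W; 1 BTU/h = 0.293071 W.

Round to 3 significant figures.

1830 BTU/h × 0.293071 = 536.32 W
67.6 W (already W)
1.10 kW × 1000 = 1100 W
Sum: 536.32 + 67.6 + 1100 = 1703.92 W
In hp: 1703.92 / 745.7 = 2.28499 hp

2.28 hp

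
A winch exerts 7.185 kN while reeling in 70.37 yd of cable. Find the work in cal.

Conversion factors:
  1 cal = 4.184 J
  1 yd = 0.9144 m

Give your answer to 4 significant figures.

7.185 kN × 1000 = 7185 N
70.37 yd × 0.9144 = 64.3463 m
W = F × d = 7185 N × 64.3463 m = 462328 J
462328 J ÷ (4.184 J/cal) = 110499 cal

1.105×10⁵ cal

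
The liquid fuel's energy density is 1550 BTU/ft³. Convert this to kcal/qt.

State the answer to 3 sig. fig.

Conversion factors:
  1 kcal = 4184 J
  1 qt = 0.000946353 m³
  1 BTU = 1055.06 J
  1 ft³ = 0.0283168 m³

13.1 kcal/qt

1550 BTU/ft³ × 1055.06 J/BTU ÷ 0.0283168 m³/ft³ = 5.77517×10⁷ J/m³
5.77517×10⁷ J/m³ ÷ 4184 J/kcal × 0.000946353 m³/qt = 13.0625 kcal/qt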